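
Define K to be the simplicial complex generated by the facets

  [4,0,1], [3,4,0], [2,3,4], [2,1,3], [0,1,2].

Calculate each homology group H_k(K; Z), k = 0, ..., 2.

Take the total order 0 < 1 < 2 < 3 < 4 on the vertex set. Then K (dimension 2) consists of the simplices:

  0-simplices (5): [0], [1], [2], [3], [4]
  1-simplices (10): [0,1], [0,2], [0,3], [0,4], [1,2], [1,3], [1,4], [2,3], [2,4], [3,4]
  2-simplices (5): [0,1,2], [0,1,4], [0,3,4], [1,2,3], [2,3,4]

so the chain groups are C_0 ≅ Z^5, C_1 ≅ Z^10, C_2 ≅ Z^5.

The boundary map ∂_1: C_1 → C_0 maps an edge to its endpoints' difference, ∂[p,q] = q − p. For instance
  ∂[1,2] = [2] − [1].
As a 5×10 matrix over Z this has rank 4, with invariant factors (1,1,1,1).

The boundary map ∂_2: C_2 → C_1 maps a triangle to the signed sum of its edges. For instance
  ∂[0,3,4] = [3,4] − [0,4] + [0,3],
  ∂[0,1,2] = [1,2] − [0,2] + [0,1].
This gives a 10×5 integer matrix of rank 5; reducing to Smith normal form yields diagonal entries (1,1,1,1,1).

Computing H_k = (kernel of ∂_k) / (image of ∂_{k+1}):

  H_0: rank C_0 − rank ∂_1 = 5 − 4 = 1, and the invariant factors of ∂_1 are all 1, so H_0 ≅ Z.
  H_1: rank ker ∂_1 − rank ∂_2 = (10 − 4) − 5 = 1, and the invariant factors of ∂_2 are all 1, so H_1 ≅ Z.
  H_2: rank ker ∂_2 − rank ∂_3 = (5 − 5) − 0 = 0, and there is no ∂_3, so H_2 ≅ 0.

H_0 = Z,  H_1 = Z,  H_2 = 0.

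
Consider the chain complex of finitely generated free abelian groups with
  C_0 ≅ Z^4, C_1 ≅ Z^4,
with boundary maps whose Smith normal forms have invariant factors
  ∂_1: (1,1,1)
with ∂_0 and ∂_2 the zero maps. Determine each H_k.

H_0: b_0 = 4 − 0 − 3 = 1; torsion from ∂_1 factors > 1: none. So H_0 = Z.
H_1: b_1 = 4 − 3 − 0 = 1; torsion from ∂_2 factors > 1: none. So H_1 = Z.

H_0 = Z,  H_1 = Z.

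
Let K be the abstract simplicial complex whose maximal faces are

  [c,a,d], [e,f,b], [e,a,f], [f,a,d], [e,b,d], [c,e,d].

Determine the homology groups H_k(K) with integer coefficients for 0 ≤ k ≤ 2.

H_0 ≅ Z,  H_1 ≅ Z,  H_2 = 0.

K has 6 vertices, 12 edges, 6 triangles.
rank ∂_0 = 0, rank ∂_1 = 5 ⇒ b_0 = 6 − 0 − 5 = 1; all invariant factors of ∂_1 are 1 so no torsion. So H_0 ≅ Z.
rank ∂_1 = 5, rank ∂_2 = 6 ⇒ b_1 = 12 − 5 − 6 = 1; all invariant factors of ∂_2 are 1 so no torsion. So H_1 ≅ Z.
rank ∂_2 = 6, rank ∂_3 = 0 ⇒ b_2 = 6 − 6 − 0 = 0. So H_2 ≅ 0.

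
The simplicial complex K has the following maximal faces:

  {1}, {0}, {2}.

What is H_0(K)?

Order the vertices as 0 < 1 < 2. Listing each simplex with vertices in this order, K has dimension 0 with simplices:

  0-simplices (3): [0], [1], [2]

Hence C_0 ≅ Z^3.

Now H_k = ker ∂_k / im ∂_{k+1}, so:

  H_0: rank C_0 − rank ∂_1 = 3 − 0 = 3, and there is no ∂_1, so H_0 = Z^3.

(K is a triangulation of a set of 3 points.)

H_0 ≅ Z^3.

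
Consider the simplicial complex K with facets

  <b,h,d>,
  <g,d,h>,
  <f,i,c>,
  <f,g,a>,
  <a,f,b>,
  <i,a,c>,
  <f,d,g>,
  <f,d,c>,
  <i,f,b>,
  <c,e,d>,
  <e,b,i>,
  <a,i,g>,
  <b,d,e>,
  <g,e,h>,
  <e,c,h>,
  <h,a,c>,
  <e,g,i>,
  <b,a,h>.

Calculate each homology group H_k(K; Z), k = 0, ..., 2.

K has 9 vertices, 27 edges, 18 triangles.
rank ∂_0 = 0, rank ∂_1 = 8 ⇒ b_0 = 9 − 0 − 8 = 1; all invariant factors of ∂_1 are 1 so no torsion. So H_0 ≅ Z.
rank ∂_1 = 8, rank ∂_2 = 18 ⇒ b_1 = 27 − 8 − 18 = 1; ∂_2 has invariant factor(s) [2] giving torsion. So H_1 ≅ Z ⊕ Z/2Z.
rank ∂_2 = 18, rank ∂_3 = 0 ⇒ b_2 = 18 − 18 − 0 = 0. So H_2 ≅ 0.

H_0 ≅ Z,  H_1 ≅ Z ⊕ Z/2Z,  H_2 = 0.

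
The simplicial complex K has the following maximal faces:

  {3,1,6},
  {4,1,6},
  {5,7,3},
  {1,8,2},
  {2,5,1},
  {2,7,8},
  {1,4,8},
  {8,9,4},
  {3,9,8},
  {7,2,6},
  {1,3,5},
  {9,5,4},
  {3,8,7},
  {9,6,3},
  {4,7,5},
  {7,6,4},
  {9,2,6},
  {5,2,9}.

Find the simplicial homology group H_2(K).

H_2 = Z.

We work with the vertex ordering 1 < 2 < 3 < 4 < 5 < 6 < 7 < 8 < 9. The simplices of K, each written with vertices in increasing order, are:

  0-simplices (9): [1], [2], [3], [4], [5], [6], [7], [8], [9]
  1-simplices (27): (27 of them)
  2-simplices (18): [1,2,5], [1,2,8], [1,3,5], [1,3,6], [1,4,6], [1,4,8], [2,5,9], [2,6,7], [2,6,9], [2,7,8], [3,5,7], [3,6,9], [3,7,8], [3,8,9], [4,5,7], [4,5,9], [4,6,7], [4,8,9]

giving chain groups C_0 ≅ Z^9, C_1 ≅ Z^27, C_2 ≅ Z^18.

The boundary map ∂_1: C_1 → C_0 maps an edge to its endpoints' difference, ∂[p,q] = q − p.
As a 9×27 matrix over Z this has rank 8, with invariant factors (1,1,1,1,1,1,1,1).

∂_2: C_2 → C_1 sends each 2-simplex [p,q,r] to [q,r] − [p,r] + [p,q]. For instance
  ∂[4,8,9] = [8,9] − [4,9] + [4,8],
  ∂[2,7,8] = [7,8] − [2,8] + [2,7].
The 27×18 boundary matrix has rank 17 and Smith normal form diag(1,1,1,1,1,1,1,1,1,1,1,1,1,1,1,1,1).

Computing H_k = (kernel of ∂_k) / (image of ∂_{k+1}):

  H_2: rank ker ∂_2 − rank ∂_3 = (18 − 17) − 0 = 1, and there is no ∂_3, so H_2 = Z.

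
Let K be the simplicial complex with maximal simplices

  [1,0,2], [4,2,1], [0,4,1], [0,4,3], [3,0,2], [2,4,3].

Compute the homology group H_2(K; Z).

H_2 = Z.

Take the total order 0 < 1 < 2 < 3 < 4 on the vertex set. Then K (dimension 2) consists of the simplices:

  0-simplices (5): [0], [1], [2], [3], [4]
  1-simplices (9): [0,1], [0,2], [0,3], [0,4], [1,2], [1,4], [2,3], [2,4], [3,4]
  2-simplices (6): [0,1,2], [0,1,4], [0,2,3], [0,3,4], [1,2,4], [2,3,4]

Hence C_0 ≅ Z^5, C_1 ≅ Z^9, C_2 ≅ Z^6.

Boundary ∂_1: C_1 → C_0 maps an edge to its endpoints' difference, ∂[p,q] = q − p. For instance
  ∂[0,3] = [3] − [0].
This gives a 5×9 integer matrix of rank 4; reducing to Smith normal form yields diagonal entries (1,1,1,1).

∂_2: C_2 → C_1 maps a triangle to the signed sum of its edges. For instance
  ∂[1,2,4] = [2,4] − [1,4] + [1,2],
  ∂[0,3,4] = [3,4] − [0,4] + [0,3].
As a 9×6 matrix over Z this has rank 5, with invariant factors (1,1,1,1,1).

Computing H_k = (kernel of ∂_k) / (image of ∂_{k+1}):

  H_2: rank ker ∂_2 − rank ∂_3 = (6 − 5) − 0 = 1, and there is no ∂_3, so H_2 = Z.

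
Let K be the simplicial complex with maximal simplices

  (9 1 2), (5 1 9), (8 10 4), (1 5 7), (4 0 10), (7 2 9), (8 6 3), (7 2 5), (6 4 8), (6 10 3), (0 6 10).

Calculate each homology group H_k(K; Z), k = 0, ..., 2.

Take the total order 0 < 1 < 2 < 3 < 4 < 5 < 6 < 7 < 8 < 9 < 10 on the vertex set. Then K (dimension 2) consists of the simplices:

  0-simplices (11): [0], [1], [2], [3], [4], [5], [6], [7], [8], [9], [10]
  1-simplices (22): [0,4], [0,6], [0,10], [1,2], [1,5], [1,7], [1,9], [2,5], [2,7], [2,9], [3,6], [3,8], [3,10], [4,6], [4,8], [4,10], [5,7], [5,9], [6,8], [6,10], [7,9], [8,10]
  2-simplices (11): [0,4,10], [0,6,10], [1,2,9], [1,5,7], [1,5,9], [2,5,7], [2,7,9], [3,6,8], [3,6,10], [4,6,8], [4,8,10]

giving chain groups C_0 ≅ Z^11, C_1 ≅ Z^22, C_2 ≅ Z^11.

Boundary ∂_1: C_1 → C_0 is given by ∂[p,q] = [q] − [p]. For instance
  ∂[2,5] = [5] − [2].
The 11×22 boundary matrix has rank 9 and Smith normal form diag(1,1,1,1,1,1,1,1,1).

The boundary map ∂_2: C_2 → C_1 sends each 2-simplex [p,q,r] to [q,r] − [p,r] + [p,q]. For instance
  ∂[3,6,8] = [6,8] − [3,8] + [3,6],
  ∂[4,6,8] = [6,8] − [4,8] + [4,6].
The 22×11 boundary matrix has rank 11 and Smith normal form diag(1,1,1,1,1,1,1,1,1,1,1).

Now H_k = ker ∂_k / im ∂_{k+1}, so:

  H_0: rank C_0 − rank ∂_1 = 11 − 9 = 2, and the invariant factors of ∂_1 are all 1, so H_0 ≅ Z^2.
  H_1: rank ker ∂_1 − rank ∂_2 = (22 − 9) − 11 = 2, and the invariant factors of ∂_2 are all 1, so H_1 ≅ Z^2.
  H_2: rank ker ∂_2 − rank ∂_3 = (11 − 11) − 0 = 0, and there is no ∂_3, so H_2 ≅ 0.

As a check, the Euler characteristic is 11 − 22 + 11 = 0, which agrees with 2 − 2 + 0 = 0.

H_0 = Z^2,  H_1 = Z^2,  H_2 = 0.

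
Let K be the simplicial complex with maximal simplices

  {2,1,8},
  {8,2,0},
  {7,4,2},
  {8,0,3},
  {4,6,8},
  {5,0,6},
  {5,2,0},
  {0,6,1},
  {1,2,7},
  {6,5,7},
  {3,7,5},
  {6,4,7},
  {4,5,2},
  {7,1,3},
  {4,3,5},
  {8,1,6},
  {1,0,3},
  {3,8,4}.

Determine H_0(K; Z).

H_0 = Z.

We work with the vertex ordering 0 < 1 < 2 < 3 < 4 < 5 < 6 < 7 < 8. The simplices of K, each written with vertices in increasing order, are:

  0-simplices (9): [0], [1], [2], [3], [4], [5], [6], [7], [8]
  1-simplices (27): (27 of them)
  2-simplices (18): [0,1,3], [0,1,6], [0,2,5], [0,2,8], [0,3,8], [0,5,6], [1,2,7], [1,2,8], [1,3,7], [1,6,8], [2,4,5], [2,4,7], [3,4,5], [3,4,8], [3,5,7], [4,6,7], [4,6,8], [5,6,7]

so the chain groups are C_0 ≅ Z^9, C_1 ≅ Z^27, C_2 ≅ Z^18.

Boundary ∂_1: C_1 → C_0 is given by ∂[p,q] = [q] − [p]. For instance
  ∂[2,7] = [7] − [2].
As a 9×27 matrix over Z this has rank 8, with invariant factors (1,1,1,1,1,1,1,1).

∂_2: C_2 → C_1 sends each 2-simplex [p,q,r] to [q,r] − [p,r] + [p,q]. For instance
  ∂[0,3,8] = [3,8] − [0,8] + [0,3],
  ∂[1,6,8] = [6,8] − [1,8] + [1,6].
The resulting 27×18 matrix has rank 18, and its Smith normal form has invariant factors (1,1,1,1,1,1,1,1,1,1,1,1,1,1,1,1,1,2).

Reading off H_k = ker ∂_k / im ∂_{k+1}:

  H_0: rank C_0 − rank ∂_1 = 9 − 8 = 1, and the invariant factors of ∂_1 are all 1, so H_0 = Z.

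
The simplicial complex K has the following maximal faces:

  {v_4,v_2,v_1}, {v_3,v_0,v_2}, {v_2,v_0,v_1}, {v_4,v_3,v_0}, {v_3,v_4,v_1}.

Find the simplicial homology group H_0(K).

Order the vertices as v_0 < v_1 < v_2 < v_3 < v_4. Listing each simplex with vertices in this order, K has dimension 2 with simplices:

  0-simplices (5): [v_0], [v_1], [v_2], [v_3], [v_4]
  1-simplices (10): [v_0,v_1], [v_0,v_2], [v_0,v_3], [v_0,v_4], [v_1,v_2], [v_1,v_3], [v_1,v_4], [v_2,v_3], [v_2,v_4], [v_3,v_4]
  2-simplices (5): [v_0,v_1,v_2], [v_0,v_2,v_3], [v_0,v_3,v_4], [v_1,v_2,v_4], [v_1,v_3,v_4]

so the chain groups are C_0 ≅ Z^5, C_1 ≅ Z^10, C_2 ≅ Z^5.

Boundary ∂_1: C_1 → C_0 sends each edge [p,q] (with p < q) to q − p.
As a 5×10 matrix over Z this has rank 4, with invariant factors (1,1,1,1).

The boundary map ∂_2: C_2 → C_1 maps a triangle to the signed sum of its edges. For instance
  ∂[v_1,v_2,v_4] = [v_2,v_4] − [v_1,v_4] + [v_1,v_2],
  ∂[v_0,v_3,v_4] = [v_3,v_4] − [v_0,v_4] + [v_0,v_3].
The resulting 10×5 matrix has rank 5, and its Smith normal form has invariant factors (1,1,1,1,1).

Now H_k = ker ∂_k / im ∂_{k+1}, so:

  H_0: rank C_0 − rank ∂_1 = 5 − 4 = 1, and the invariant factors of ∂_1 are all 1, so H_0 = Z.

H_0 = Z.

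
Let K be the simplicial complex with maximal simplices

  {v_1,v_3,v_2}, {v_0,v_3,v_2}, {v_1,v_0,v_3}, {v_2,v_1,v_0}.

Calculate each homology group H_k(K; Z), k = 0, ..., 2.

Take the total order v_0 < v_1 < v_2 < v_3 on the vertex set. Then K (dimension 2) consists of the simplices:

  0-simplices (4): [v_0], [v_1], [v_2], [v_3]
  1-simplices (6): [v_0,v_1], [v_0,v_2], [v_0,v_3], [v_1,v_2], [v_1,v_3], [v_2,v_3]
  2-simplices (4): [v_0,v_1,v_2], [v_0,v_1,v_3], [v_0,v_2,v_3], [v_1,v_2,v_3]

Hence C_0 ≅ Z^4, C_1 ≅ Z^6, C_2 ≅ Z^4.

Boundary ∂_1: C_1 → C_0 maps an edge to its endpoints' difference, ∂[p,q] = q − p. For instance
  ∂[v_0,v_3] = [v_3] − [v_0].
This gives a 4×6 integer matrix of rank 3; reducing to Smith normal form yields diagonal entries (1,1,1).

∂_2: C_2 → C_1 sends each 2-simplex [p,q,r] to [q,r] − [p,r] + [p,q]. For instance
  ∂[v_0,v_1,v_3] = [v_1,v_3] − [v_0,v_3] + [v_0,v_1],
  ∂[v_0,v_1,v_2] = [v_1,v_2] − [v_0,v_2] + [v_0,v_1].
The 6×4 boundary matrix has rank 3 and Smith normal form diag(1,1,1).

Reading off H_k = ker ∂_k / im ∂_{k+1}:

  H_0: rank C_0 − rank ∂_1 = 4 − 3 = 1, and the invariant factors of ∂_1 are all 1, so H_0 ≅ Z.
  H_1: rank ker ∂_1 − rank ∂_2 = (6 − 3) − 3 = 0, and the invariant factors of ∂_2 are all 1, so H_1 ≅ 0.
  H_2: rank ker ∂_2 − rank ∂_3 = (4 − 3) − 0 = 1, and there is no ∂_3, so H_2 ≅ Z.

(K is a triangulation of the 2-sphere S^2.)

H_0 ≅ Z,  H_1 = 0,  H_2 ≅ Z.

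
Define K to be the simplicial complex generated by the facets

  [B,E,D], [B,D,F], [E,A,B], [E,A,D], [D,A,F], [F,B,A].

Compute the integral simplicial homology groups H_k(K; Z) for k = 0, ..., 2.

Order the vertices as A < B < D < E < F. Listing each simplex with vertices in this order, K has dimension 2 with simplices:

  0-simplices (5): A, B, D, E, F
  1-simplices (9): AB, AD, AE, AF, BD, BE, BF, DE, DF
  2-simplices (6): ABE, ABF, ADE, ADF, BDE, BDF

so the chain groups are C_0 ≅ Z^5, C_1 ≅ Z^9, C_2 ≅ Z^6.

∂_1: C_1 → C_0 sends each edge [p,q] (with p < q) to q − p.
This gives a 5×9 integer matrix of rank 4; reducing to Smith normal form yields diagonal entries (1,1,1,1).

The boundary map ∂_2: C_2 → C_1 acts by ∂[p,q,r] = [q,r] − [p,r] + [p,q]. For instance
  ∂ADF = DF − AF + AD,
  ∂BDE = DE − BE + BD.
This gives a 9×6 integer matrix of rank 5; reducing to Smith normal form yields diagonal entries (1,1,1,1,1).

From H_k ≅ ker(∂_k) / im(∂_{k+1}) we obtain:

  H_0: rank C_0 − rank ∂_1 = 5 − 4 = 1, and the invariant factors of ∂_1 are all 1, so H_0 ≅ Z.
  H_1: rank ker ∂_1 − rank ∂_2 = (9 − 4) − 5 = 0, and the invariant factors of ∂_2 are all 1, so H_1 ≅ 0.
  H_2: rank ker ∂_2 − rank ∂_3 = (6 − 5) − 0 = 1, and there is no ∂_3, so H_2 ≅ Z.

As a check, the Euler characteristic is 5 − 9 + 6 = 2, which agrees with 1 − 0 + 1 = 2.

H_0 ≅ Z,  H_1 = 0,  H_2 ≅ Z.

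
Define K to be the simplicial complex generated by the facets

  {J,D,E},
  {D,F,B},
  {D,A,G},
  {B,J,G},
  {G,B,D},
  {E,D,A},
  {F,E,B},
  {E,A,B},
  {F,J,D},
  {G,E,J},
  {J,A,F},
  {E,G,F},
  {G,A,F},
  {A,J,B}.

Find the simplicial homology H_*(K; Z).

H_0 ≅ Z,  H_1 ≅ Z^2,  H_2 ≅ Z.

We work with the vertex ordering A < B < D < E < F < G < J. The simplices of K, each written with vertices in increasing order, are:

  0-simplices (7): A, B, D, E, F, G, J
  1-simplices (21): AB, AD, AE, AF, AG, AJ, BD, BE, BF, BG, BJ, DE, DF, DG, DJ, EF, EG, EJ, FG, FJ, GJ
  2-simplices (14): ABE, ABJ, ADE, ADG, AFG, AFJ, BDF, BDG, BEF, BGJ, DEJ, DFJ, EFG, EGJ

giving chain groups C_0 ≅ Z^7, C_1 ≅ Z^21, C_2 ≅ Z^14.

∂_1: C_1 → C_0 is given by ∂[p,q] = [q] − [p].
The 7×21 boundary matrix has rank 6 and Smith normal form diag(1,1,1,1,1,1).

The boundary map ∂_2: C_2 → C_1 maps a triangle to the signed sum of its edges. For instance
  ∂ABJ = BJ − AJ + AB,
  ∂BEF = EF − BF + BE.
The 21×14 boundary matrix has rank 13 and Smith normal form diag(1,1,1,1,1,1,1,1,1,1,1,1,1).

From H_k ≅ ker(∂_k) / im(∂_{k+1}) we obtain:

  H_0: rank C_0 − rank ∂_1 = 7 − 6 = 1, and the invariant factors of ∂_1 are all 1, so H_0 ≅ Z.
  H_1: rank ker ∂_1 − rank ∂_2 = (21 − 6) − 13 = 2, and the invariant factors of ∂_2 are all 1, so H_1 ≅ Z^2.
  H_2: rank ker ∂_2 − rank ∂_3 = (14 − 13) − 0 = 1, and there is no ∂_3, so H_2 ≅ Z.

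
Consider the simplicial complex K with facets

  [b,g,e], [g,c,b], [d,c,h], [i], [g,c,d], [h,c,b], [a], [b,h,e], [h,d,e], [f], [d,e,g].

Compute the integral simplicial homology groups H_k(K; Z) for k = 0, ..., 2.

Fix the vertex order a < b < c < d < e < f < g < h < i and write every simplex with vertices in increasing order. Then dim K = 2 and the simplices of K are:

  0-simplices (9): a, b, c, d, e, f, g, h, i
  1-simplices (12): bc, be, bg, bh, cd, cg, ch, de, dg, dh, eg, eh
  2-simplices (8): bcg, bch, beg, beh, cdg, cdh, deg, deh

Hence C_0 ≅ Z^9, C_1 ≅ Z^12, C_2 ≅ Z^8.

∂_1: C_1 → C_0 maps an edge to its endpoints' difference, ∂[p,q] = q − p.
As a 9×12 matrix over Z this has rank 5, with invariant factors (1,1,1,1,1).

∂_2: C_2 → C_1 maps a triangle to the signed sum of its edges. For instance
  ∂bcg = cg − bg + bc,
  ∂beh = eh − bh + be.
This gives a 12×8 integer matrix of rank 7; reducing to Smith normal form yields diagonal entries (1,1,1,1,1,1,1).

Computing H_k = (kernel of ∂_k) / (image of ∂_{k+1}):

  H_0: rank C_0 − rank ∂_1 = 9 − 5 = 4, and the invariant factors of ∂_1 are all 1, so H_0 ≅ Z^4.
  H_1: rank ker ∂_1 − rank ∂_2 = (12 − 5) − 7 = 0, and the invariant factors of ∂_2 are all 1, so H_1 ≅ 0.
  H_2: rank ker ∂_2 − rank ∂_3 = (8 − 7) − 0 = 1, and there is no ∂_3, so H_2 ≅ Z.

H_0 = Z^4,  H_1 = 0,  H_2 = Z.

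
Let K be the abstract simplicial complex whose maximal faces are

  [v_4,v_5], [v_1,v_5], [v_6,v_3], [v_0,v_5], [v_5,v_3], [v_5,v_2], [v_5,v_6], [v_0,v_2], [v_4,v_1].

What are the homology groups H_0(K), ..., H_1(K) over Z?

H_0 ≅ Z,  H_1 ≅ Z^3.

K has 7 vertices, 9 edges.
rank ∂_0 = 0, rank ∂_1 = 6 ⇒ b_0 = 7 − 0 − 6 = 1; all invariant factors of ∂_1 are 1 so no torsion. So H_0 = Z.
rank ∂_1 = 6, rank ∂_2 = 0 ⇒ b_1 = 9 − 6 − 0 = 3. So H_1 = Z^3.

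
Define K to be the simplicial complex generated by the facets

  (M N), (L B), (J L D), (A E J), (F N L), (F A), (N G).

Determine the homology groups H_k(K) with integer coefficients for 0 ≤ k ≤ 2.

Take the total order A < B < D < E < F < G < J < L < M < N on the vertex set. Then K (dimension 2) consists of the simplices:

  0-simplices (10): A, B, D, E, F, G, J, L, M, N
  1-simplices (13): AE, AF, AJ, BL, DJ, DL, EJ, FL, FN, GN, JL, LN, MN
  2-simplices (3): AEJ, DJL, FLN

giving chain groups C_0 ≅ Z^10, C_1 ≅ Z^13, C_2 ≅ Z^3.

∂_1: C_1 → C_0 maps an edge to its endpoints' difference, ∂[p,q] = q − p. For instance
  ∂DL = L − D.
This gives a 10×13 integer matrix of rank 9; reducing to Smith normal form yields diagonal entries (1,1,1,1,1,1,1,1,1).

∂_2: C_2 → C_1 maps a triangle to the signed sum of its edges. For instance
  ∂DJL = JL − DL + DJ,
  ∂AEJ = EJ − AJ + AE.
As a 13×3 matrix over Z this has rank 3, with invariant factors (1,1,1).

From H_k ≅ ker(∂_k) / im(∂_{k+1}) we obtain:

  H_0: rank C_0 − rank ∂_1 = 10 − 9 = 1, and the invariant factors of ∂_1 are all 1, so H_0 ≅ Z.
  H_1: rank ker ∂_1 − rank ∂_2 = (13 − 9) − 3 = 1, and the invariant factors of ∂_2 are all 1, so H_1 ≅ Z.
  H_2: rank ker ∂_2 − rank ∂_3 = (3 − 3) − 0 = 0, and there is no ∂_3, so H_2 ≅ 0.

As a check, the Euler characteristic is 10 − 13 + 3 = 0, which agrees with 1 − 1 + 0 = 0.

H_0 = Z,  H_1 = Z,  H_2 = 0.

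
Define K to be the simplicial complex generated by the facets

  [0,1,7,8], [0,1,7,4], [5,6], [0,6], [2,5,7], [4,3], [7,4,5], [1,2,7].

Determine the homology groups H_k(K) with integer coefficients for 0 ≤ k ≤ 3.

H_0 = Z,  H_1 = Z,  H_2 = 0,  H_3 = 0.

Take the total order 0 < 1 < 2 < 3 < 4 < 5 < 6 < 7 < 8 on the vertex set. Then K (dimension 3) consists of the simplices:

  0-simplices (9): [0], [1], [2], [3], [4], [5], [6], [7], [8]
  1-simplices (17): [0,1], [0,4], [0,6], [0,7], [0,8], [1,2], [1,4], [1,7], [1,8], [2,5], [2,7], [3,4], [4,5], [4,7], [5,6], [5,7], [7,8]
  2-simplices (10): [0,1,4], [0,1,7], [0,1,8], [0,4,7], [0,7,8], [1,2,7], [1,4,7], [1,7,8], [2,5,7], [4,5,7]
  3-simplices (2): [0,1,4,7], [0,1,7,8]

Hence C_0 ≅ Z^9, C_1 ≅ Z^17, C_2 ≅ Z^10, C_3 ≅ Z^2.

∂_1: C_1 → C_0 sends each edge [p,q] (with p < q) to q − p. For instance
  ∂[0,8] = [8] − [0].
The resulting 9×17 matrix has rank 8, and its Smith normal form has invariant factors (1,1,1,1,1,1,1,1).

Boundary ∂_2: C_2 → C_1 maps a triangle to the signed sum of its edges. For instance
  ∂[1,4,7] = [4,7] − [1,7] + [1,4],
  ∂[0,1,8] = [1,8] − [0,8] + [0,1].
The 17×10 boundary matrix has rank 8 and Smith normal form diag(1,1,1,1,1,1,1,1).

Boundary ∂_3: C_3 → C_2 sends each 3-simplex σ to the alternating sum Σ_i (−1)^i (σ with its i-th vertex removed). For instance
  ∂[0,1,4,7] = [1,4,7] − [0,4,7] + [0,1,7] − [0,1,4],
  ∂[0,1,7,8] = [1,7,8] − [0,7,8] + [0,1,8] − [0,1,7].
This gives a 10×2 integer matrix of rank 2; reducing to Smith normal form yields diagonal entries (1,1).

Now H_k = ker ∂_k / im ∂_{k+1}, so:

  H_0: rank C_0 − rank ∂_1 = 9 − 8 = 1, and the invariant factors of ∂_1 are all 1, so H_0 = Z.
  H_1: rank ker ∂_1 − rank ∂_2 = (17 − 8) − 8 = 1, and the invariant factors of ∂_2 are all 1, so H_1 = Z.
  H_2: rank ker ∂_2 − rank ∂_3 = (10 − 8) − 2 = 0, and the invariant factors of ∂_3 are all 1, so H_2 = 0.
  H_3: rank ker ∂_3 − rank ∂_4 = (2 − 2) − 0 = 0, and there is no ∂_4, so H_3 = 0.

As a check, the Euler characteristic is 9 − 17 + 10 − 2 = 0, which agrees with 1 − 1 + 0 − 0 = 0.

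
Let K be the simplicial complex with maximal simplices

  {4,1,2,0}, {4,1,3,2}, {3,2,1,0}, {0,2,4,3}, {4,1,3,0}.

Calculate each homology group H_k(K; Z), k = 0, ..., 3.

We work with the vertex ordering 0 < 1 < 2 < 3 < 4. The simplices of K, each written with vertices in increasing order, are:

  0-simplices (5): [0], [1], [2], [3], [4]
  1-simplices (10): [0,1], [0,2], [0,3], [0,4], [1,2], [1,3], [1,4], [2,3], [2,4], [3,4]
  2-simplices (10): [0,1,2], [0,1,3], [0,1,4], [0,2,3], [0,2,4], [0,3,4], [1,2,3], [1,2,4], [1,3,4], [2,3,4]
  3-simplices (5): [0,1,2,3], [0,1,2,4], [0,1,3,4], [0,2,3,4], [1,2,3,4]

Hence C_0 ≅ Z^5, C_1 ≅ Z^10, C_2 ≅ Z^10, C_3 ≅ Z^5.

The boundary map ∂_1: C_1 → C_0 maps an edge to its endpoints' difference, ∂[p,q] = q − p.
The 5×10 boundary matrix has rank 4 and Smith normal form diag(1,1,1,1).

Boundary ∂_2: C_2 → C_1 sends each 2-simplex [p,q,r] to [q,r] − [p,r] + [p,q]. For instance
  ∂[0,2,4] = [2,4] − [0,4] + [0,2],
  ∂[0,1,4] = [1,4] − [0,4] + [0,1].
The 10×10 boundary matrix has rank 6 and Smith normal form diag(1,1,1,1,1,1).

∂_3: C_3 → C_2 sends each 3-simplex σ to the alternating sum Σ_i (−1)^i (σ with its i-th vertex removed). For instance
  ∂[1,2,3,4] = [2,3,4] − [1,3,4] + [1,2,4] − [1,2,3],
  ∂[0,2,3,4] = [2,3,4] − [0,3,4] + [0,2,4] − [0,2,3].
The resulting 10×5 matrix has rank 4, and its Smith normal form has invariant factors (1,1,1,1).

Computing H_k = (kernel of ∂_k) / (image of ∂_{k+1}):

  H_0: rank C_0 − rank ∂_1 = 5 − 4 = 1, and the invariant factors of ∂_1 are all 1, so H_0 ≅ Z.
  H_1: rank ker ∂_1 − rank ∂_2 = (10 − 4) − 6 = 0, and the invariant factors of ∂_2 are all 1, so H_1 ≅ 0.
  H_2: rank ker ∂_2 − rank ∂_3 = (10 − 6) − 4 = 0, and the invariant factors of ∂_3 are all 1, so H_2 ≅ 0.
  H_3: rank ker ∂_3 − rank ∂_4 = (5 − 4) − 0 = 1, and there is no ∂_4, so H_3 ≅ Z.

H_0 = Z,  H_1 = 0,  H_2 = 0,  H_3 = Z.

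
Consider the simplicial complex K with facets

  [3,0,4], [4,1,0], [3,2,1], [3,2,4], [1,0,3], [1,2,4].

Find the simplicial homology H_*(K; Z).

Take the total order 0 < 1 < 2 < 3 < 4 on the vertex set. Then K (dimension 2) consists of the simplices:

  0-simplices (5): [0], [1], [2], [3], [4]
  1-simplices (9): [0,1], [0,3], [0,4], [1,2], [1,3], [1,4], [2,3], [2,4], [3,4]
  2-simplices (6): [0,1,3], [0,1,4], [0,3,4], [1,2,3], [1,2,4], [2,3,4]

Hence C_0 ≅ Z^5, C_1 ≅ Z^9, C_2 ≅ Z^6.

The boundary map ∂_1: C_1 → C_0 sends each edge [p,q] (with p < q) to q − p.
The resulting 5×9 matrix has rank 4, and its Smith normal form has invariant factors (1,1,1,1).

∂_2: C_2 → C_1 acts by ∂[p,q,r] = [q,r] − [p,r] + [p,q]. For instance
  ∂[1,2,4] = [2,4] − [1,4] + [1,2],
  ∂[1,2,3] = [2,3] − [1,3] + [1,2].
As a 9×6 matrix over Z this has rank 5, with invariant factors (1,1,1,1,1).

From H_k ≅ ker(∂_k) / im(∂_{k+1}) we obtain:

  H_0: rank C_0 − rank ∂_1 = 5 − 4 = 1, and the invariant factors of ∂_1 are all 1, so H_0 = Z.
  H_1: rank ker ∂_1 − rank ∂_2 = (9 − 4) − 5 = 0, and the invariant factors of ∂_2 are all 1, so H_1 = 0.
  H_2: rank ker ∂_2 − rank ∂_3 = (6 − 5) − 0 = 1, and there is no ∂_3, so H_2 = Z.

As a check, the Euler characteristic is 5 − 9 + 6 = 2, which agrees with 1 − 0 + 1 = 2.

H_0 = Z,  H_1 = 0,  H_2 = Z.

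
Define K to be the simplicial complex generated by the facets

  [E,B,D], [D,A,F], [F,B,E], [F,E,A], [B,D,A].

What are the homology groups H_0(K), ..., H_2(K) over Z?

K has 5 vertices, 10 edges, 5 triangles.
rank ∂_0 = 0, rank ∂_1 = 4 ⇒ b_0 = 5 − 0 − 4 = 1; all invariant factors of ∂_1 are 1 so no torsion. So H_0 ≅ Z.
rank ∂_1 = 4, rank ∂_2 = 5 ⇒ b_1 = 10 − 4 − 5 = 1; all invariant factors of ∂_2 are 1 so no torsion. So H_1 ≅ Z.
rank ∂_2 = 5, rank ∂_3 = 0 ⇒ b_2 = 5 − 5 − 0 = 0. So H_2 ≅ 0.

H_0 ≅ Z,  H_1 ≅ Z,  H_2 = 0.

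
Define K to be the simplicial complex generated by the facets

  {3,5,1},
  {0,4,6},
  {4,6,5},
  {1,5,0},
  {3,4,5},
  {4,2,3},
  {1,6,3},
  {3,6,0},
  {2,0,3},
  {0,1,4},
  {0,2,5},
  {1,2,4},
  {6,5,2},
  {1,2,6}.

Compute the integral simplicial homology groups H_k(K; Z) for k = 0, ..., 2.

H_0 ≅ Z,  H_1 ≅ Z^2,  H_2 ≅ Z.

Fix the vertex order 0 < 1 < 2 < 3 < 4 < 5 < 6 and write every simplex with vertices in increasing order. Then dim K = 2 and the simplices of K are:

  0-simplices (7): [0], [1], [2], [3], [4], [5], [6]
  1-simplices (21): [0,1], [0,2], [0,3], [0,4], [0,5], [0,6], [1,2], [1,3], [1,4], [1,5], [1,6], [2,3], [2,4], [2,5], [2,6], [3,4], [3,5], [3,6], [4,5], [4,6], [5,6]
  2-simplices (14): [0,1,4], [0,1,5], [0,2,3], [0,2,5], [0,3,6], [0,4,6], [1,2,4], [1,2,6], [1,3,5], [1,3,6], [2,3,4], [2,5,6], [3,4,5], [4,5,6]

Hence C_0 ≅ Z^7, C_1 ≅ Z^21, C_2 ≅ Z^14.

The boundary map ∂_1: C_1 → C_0 maps an edge to its endpoints' difference, ∂[p,q] = q − p. For instance
  ∂[2,6] = [6] − [2].
The 7×21 boundary matrix has rank 6 and Smith normal form diag(1,1,1,1,1,1).

Boundary ∂_2: C_2 → C_1 acts by ∂[p,q,r] = [q,r] − [p,r] + [p,q]. For instance
  ∂[1,3,6] = [3,6] − [1,6] + [1,3],
  ∂[2,3,4] = [3,4] − [2,4] + [2,3].
This gives a 21×14 integer matrix of rank 13; reducing to Smith normal form yields diagonal entries (1,1,1,1,1,1,1,1,1,1,1,1,1).

From H_k ≅ ker(∂_k) / im(∂_{k+1}) we obtain:

  H_0: rank C_0 − rank ∂_1 = 7 − 6 = 1, and the invariant factors of ∂_1 are all 1, so H_0 ≅ Z.
  H_1: rank ker ∂_1 − rank ∂_2 = (21 − 6) − 13 = 2, and the invariant factors of ∂_2 are all 1, so H_1 ≅ Z^2.
  H_2: rank ker ∂_2 − rank ∂_3 = (14 − 13) − 0 = 1, and there is no ∂_3, so H_2 ≅ Z.

(K is a triangulation of the torus T^2.)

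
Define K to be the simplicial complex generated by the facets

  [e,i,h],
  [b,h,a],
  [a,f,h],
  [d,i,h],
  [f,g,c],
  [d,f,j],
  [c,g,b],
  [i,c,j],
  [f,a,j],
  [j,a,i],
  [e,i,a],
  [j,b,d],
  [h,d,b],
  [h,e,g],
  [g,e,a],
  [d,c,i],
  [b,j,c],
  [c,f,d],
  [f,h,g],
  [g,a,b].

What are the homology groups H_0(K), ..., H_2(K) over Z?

Order the vertices as a < b < c < d < e < f < g < h < i < j. Listing each simplex with vertices in this order, K has dimension 2 with simplices:

  0-simplices (10): a, b, c, d, e, f, g, h, i, j
  1-simplices (30): ab, ae, af, ag, ah, ai, aj, bc, bd, bg, bh, bj, cd, cf, cg, ci, cj, df, dh, di, dj, eg, eh, ei, fg, fh, fj, gh, hi, ij
  2-simplices (20): abg, abh, aeg, aei, afh, afj, aij, bcg, bcj, bdh, bdj, cdf, cdi, cfg, cij, dfj, dhi, egh, ehi, fgh

so the chain groups are C_0 ≅ Z^10, C_1 ≅ Z^30, C_2 ≅ Z^20.

The boundary map ∂_1: C_1 → C_0 sends each edge [p,q] (with p < q) to q − p.
The 10×30 boundary matrix has rank 9 and Smith normal form diag(1,1,1,1,1,1,1,1,1).

Boundary ∂_2: C_2 → C_1 maps a triangle to the signed sum of its edges. For instance
  ∂aij = ij − aj + ai,
  ∂dfj = fj − dj + df.
As a 30×20 matrix over Z this has rank 20, with invariant factors (1,1,1,1,1,1,1,1,1,1,1,1,1,1,1,1,1,1,1,2).

Now H_k = ker ∂_k / im ∂_{k+1}, so:

  H_0: rank C_0 − rank ∂_1 = 10 − 9 = 1, and the invariant factors of ∂_1 are all 1, so H_0 = Z.
  H_1: rank ker ∂_1 − rank ∂_2 = (30 − 9) − 20 = 1, and ∂_2 has invariant factor 2 > 1, so H_1 = Z ⊕ Z_2.
  H_2: rank ker ∂_2 − rank ∂_3 = (20 − 20) − 0 = 0, and there is no ∂_3, so H_2 = 0.

As a check, the Euler characteristic is 10 − 30 + 20 = 0, which agrees with 1 − 1 + 0 = 0.

H_0 = Z,  H_1 = Z ⊕ Z_2,  H_2 = 0.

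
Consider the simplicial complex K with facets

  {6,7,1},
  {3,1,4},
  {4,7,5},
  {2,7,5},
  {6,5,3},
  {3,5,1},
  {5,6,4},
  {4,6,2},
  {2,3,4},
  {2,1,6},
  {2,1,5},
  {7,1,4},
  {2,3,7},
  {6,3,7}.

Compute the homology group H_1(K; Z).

H_1 ≅ Z^2.

Order the vertices as 1 < 2 < 3 < 4 < 5 < 6 < 7. Listing each simplex with vertices in this order, K has dimension 2 with simplices:

  0-simplices (7): [1], [2], [3], [4], [5], [6], [7]
  1-simplices (21): [1,2], [1,3], [1,4], [1,5], [1,6], [1,7], [2,3], [2,4], [2,5], [2,6], [2,7], [3,4], [3,5], [3,6], [3,7], [4,5], [4,6], [4,7], [5,6], [5,7], [6,7]
  2-simplices (14): [1,2,5], [1,2,6], [1,3,4], [1,3,5], [1,4,7], [1,6,7], [2,3,4], [2,3,7], [2,4,6], [2,5,7], [3,5,6], [3,6,7], [4,5,6], [4,5,7]

giving chain groups C_0 ≅ Z^7, C_1 ≅ Z^21, C_2 ≅ Z^14.

Boundary ∂_1: C_1 → C_0 sends each edge [p,q] (with p < q) to q − p.
As a 7×21 matrix over Z this has rank 6, with invariant factors (1,1,1,1,1,1).

Boundary ∂_2: C_2 → C_1 sends each 2-simplex [p,q,r] to [q,r] − [p,r] + [p,q]. For instance
  ∂[2,3,7] = [3,7] − [2,7] + [2,3],
  ∂[4,5,6] = [5,6] − [4,6] + [4,5].
The resulting 21×14 matrix has rank 13, and its Smith normal form has invariant factors (1,1,1,1,1,1,1,1,1,1,1,1,1).

Now H_k = ker ∂_k / im ∂_{k+1}, so:

  H_1: rank ker ∂_1 − rank ∂_2 = (21 − 6) − 13 = 2, and the invariant factors of ∂_2 are all 1, so H_1 ≅ Z^2.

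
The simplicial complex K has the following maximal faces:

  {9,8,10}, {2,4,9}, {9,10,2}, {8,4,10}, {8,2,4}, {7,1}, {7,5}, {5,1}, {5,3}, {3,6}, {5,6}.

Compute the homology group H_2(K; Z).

H_2 = 0.

Take the total order 1 < 2 < 3 < 4 < 5 < 6 < 7 < 8 < 9 < 10 on the vertex set. Then K (dimension 2) consists of the simplices:

  0-simplices (10): [1], [2], [3], [4], [5], [6], [7], [8], [9], [10]
  1-simplices (16): [1,5], [1,7], [2,4], [2,8], [2,9], [2,10], [3,5], [3,6], [4,8], [4,9], [4,10], [5,6], [5,7], [8,9], [8,10], [9,10]
  2-simplices (5): [2,4,8], [2,4,9], [2,9,10], [4,8,10], [8,9,10]

giving chain groups C_0 ≅ Z^10, C_1 ≅ Z^16, C_2 ≅ Z^5.

∂_1: C_1 → C_0 is given by ∂[p,q] = [q] − [p]. For instance
  ∂[2,8] = [8] − [2].
This gives a 10×16 integer matrix of rank 8; reducing to Smith normal form yields diagonal entries (1,1,1,1,1,1,1,1).

The boundary map ∂_2: C_2 → C_1 maps a triangle to the signed sum of its edges. For instance
  ∂[2,4,8] = [4,8] − [2,8] + [2,4],
  ∂[2,9,10] = [9,10] − [2,10] + [2,9].
The resulting 16×5 matrix has rank 5, and its Smith normal form has invariant factors (1,1,1,1,1).

From H_k ≅ ker(∂_k) / im(∂_{k+1}) we obtain:

  H_2: rank ker ∂_2 − rank ∂_3 = (5 − 5) − 0 = 0, and there is no ∂_3, so H_2 ≅ 0.

(K is a triangulation of the disjoint union of a wedge of 2 circles and the Möbius band.)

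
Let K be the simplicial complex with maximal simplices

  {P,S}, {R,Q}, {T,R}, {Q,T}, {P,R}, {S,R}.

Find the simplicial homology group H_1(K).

H_1 ≅ Z^2.

Fix the vertex order P < Q < R < S < T and write every simplex with vertices in increasing order. Then dim K = 1 and the simplices of K are:

  0-simplices (5): P, Q, R, S, T
  1-simplices (6): PR, PS, QR, QT, RS, RT

Hence C_0 ≅ Z^5, C_1 ≅ Z^6.

Boundary ∂_1: C_1 → C_0 is given by ∂[p,q] = [q] − [p]. For instance
  ∂PR = R − P.
This gives a 5×6 integer matrix of rank 4; reducing to Smith normal form yields diagonal entries (1,1,1,1).

Computing H_k = (kernel of ∂_k) / (image of ∂_{k+1}):

  H_1: rank ker ∂_1 − rank ∂_2 = (6 − 4) − 0 = 2, and there is no ∂_2, so H_1 ≅ Z^2.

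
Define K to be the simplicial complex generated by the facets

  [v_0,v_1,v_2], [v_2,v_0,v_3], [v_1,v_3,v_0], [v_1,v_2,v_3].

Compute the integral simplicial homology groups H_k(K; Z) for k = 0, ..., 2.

Order the vertices as v_0 < v_1 < v_2 < v_3. Listing each simplex with vertices in this order, K has dimension 2 with simplices:

  0-simplices (4): [v_0], [v_1], [v_2], [v_3]
  1-simplices (6): [v_0,v_1], [v_0,v_2], [v_0,v_3], [v_1,v_2], [v_1,v_3], [v_2,v_3]
  2-simplices (4): [v_0,v_1,v_2], [v_0,v_1,v_3], [v_0,v_2,v_3], [v_1,v_2,v_3]

Hence C_0 ≅ Z^4, C_1 ≅ Z^6, C_2 ≅ Z^4.

Boundary ∂_1: C_1 → C_0 maps an edge to its endpoints' difference, ∂[p,q] = q − p. For instance
  ∂[v_1,v_3] = [v_3] − [v_1].
As a 4×6 matrix over Z this has rank 3, with invariant factors (1,1,1).

Boundary ∂_2: C_2 → C_1 maps a triangle to the signed sum of its edges. For instance
  ∂[v_0,v_1,v_3] = [v_1,v_3] − [v_0,v_3] + [v_0,v_1],
  ∂[v_0,v_2,v_3] = [v_2,v_3] − [v_0,v_3] + [v_0,v_2].
The 6×4 boundary matrix has rank 3 and Smith normal form diag(1,1,1).

Computing H_k = (kernel of ∂_k) / (image of ∂_{k+1}):

  H_0: rank C_0 − rank ∂_1 = 4 − 3 = 1, and the invariant factors of ∂_1 are all 1, so H_0 ≅ Z.
  H_1: rank ker ∂_1 − rank ∂_2 = (6 − 3) − 3 = 0, and the invariant factors of ∂_2 are all 1, so H_1 ≅ 0.
  H_2: rank ker ∂_2 − rank ∂_3 = (4 − 3) − 0 = 1, and there is no ∂_3, so H_2 ≅ Z.

H_0 = Z,  H_1 = 0,  H_2 = Z.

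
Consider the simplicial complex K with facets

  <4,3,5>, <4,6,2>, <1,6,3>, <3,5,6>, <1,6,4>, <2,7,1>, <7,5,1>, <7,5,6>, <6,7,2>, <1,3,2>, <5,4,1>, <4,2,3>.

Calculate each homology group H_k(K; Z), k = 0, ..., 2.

Take the total order 1 < 2 < 3 < 4 < 5 < 6 < 7 on the vertex set. Then K (dimension 2) consists of the simplices:

  0-simplices (7): [1], [2], [3], [4], [5], [6], [7]
  1-simplices (18): [1,2], [1,3], [1,4], [1,5], [1,6], [1,7], [2,3], [2,4], [2,6], [2,7], [3,4], [3,5], [3,6], [4,5], [4,6], [5,6], [5,7], [6,7]
  2-simplices (12): [1,2,3], [1,2,7], [1,3,6], [1,4,5], [1,4,6], [1,5,7], [2,3,4], [2,4,6], [2,6,7], [3,4,5], [3,5,6], [5,6,7]

giving chain groups C_0 ≅ Z^7, C_1 ≅ Z^18, C_2 ≅ Z^12.

Boundary ∂_1: C_1 → C_0 is given by ∂[p,q] = [q] − [p]. For instance
  ∂[4,6] = [6] − [4].
This gives a 7×18 integer matrix of rank 6; reducing to Smith normal form yields diagonal entries (1,1,1,1,1,1).

The boundary map ∂_2: C_2 → C_1 maps a triangle to the signed sum of its edges. For instance
  ∂[1,3,6] = [3,6] − [1,6] + [1,3],
  ∂[1,4,6] = [4,6] − [1,6] + [1,4].
As a 18×12 matrix over Z this has rank 12, with invariant factors (1,1,1,1,1,1,1,1,1,1,1,2).

Now H_k = ker ∂_k / im ∂_{k+1}, so:

  H_0: rank C_0 − rank ∂_1 = 7 − 6 = 1, and the invariant factors of ∂_1 are all 1, so H_0 = Z.
  H_1: rank ker ∂_1 − rank ∂_2 = (18 − 6) − 12 = 0, and ∂_2 has invariant factor 2 > 1, so H_1 = Z/2.
  H_2: rank ker ∂_2 − rank ∂_3 = (12 − 12) − 0 = 0, and there is no ∂_3, so H_2 = 0.

As a check, the Euler characteristic is 7 − 18 + 12 = 1, which agrees with 1 − 0 + 0 = 1.
(K is a triangulation of the real projective plane RP^2.)

H_0 = Z,  H_1 = Z/2,  H_2 = 0.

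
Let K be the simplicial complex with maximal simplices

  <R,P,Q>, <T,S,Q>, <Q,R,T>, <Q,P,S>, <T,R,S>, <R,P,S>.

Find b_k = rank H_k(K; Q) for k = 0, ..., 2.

b_0 = 1, b_1 = 0, b_2 = 1.

We work with the vertex ordering P < Q < R < S < T. The simplices of K, each written with vertices in increasing order, are:

  0-simplices (5): P, Q, R, S, T
  1-simplices (9): PQ, PR, PS, QR, QS, QT, RS, RT, ST
  2-simplices (6): PQR, PQS, PRS, QRT, QST, RST

so the chain groups are C_0 ≅ Z^5, C_1 ≅ Z^9, C_2 ≅ Z^6.

The boundary map ∂_1: C_1 → C_0 maps an edge to its endpoints' difference, ∂[p,q] = q − p. For instance
  ∂QR = R − Q.
The resulting 5×9 matrix has rank 4, and its Smith normal form has invariant factors (1,1,1,1).

The boundary map ∂_2: C_2 → C_1 maps a triangle to the signed sum of its edges. For instance
  ∂PQR = QR − PR + PQ,
  ∂QST = ST − QT + QS.
The 9×6 boundary matrix has rank 5 and Smith normal form diag(1,1,1,1,1).

From H_k ≅ ker(∂_k) / im(∂_{k+1}) we obtain:

  H_0: rank C_0 − rank ∂_1 = 5 − 4 = 1, and the invariant factors of ∂_1 are all 1, so H_0 = Z.
  H_1: rank ker ∂_1 − rank ∂_2 = (9 − 4) − 5 = 0, and the invariant factors of ∂_2 are all 1, so H_1 = 0.
  H_2: rank ker ∂_2 − rank ∂_3 = (6 − 5) − 0 = 1, and there is no ∂_3, so H_2 = Z.

As a check, the Euler characteristic is 5 − 9 + 6 = 2, which agrees with 1 − 0 + 1 = 2.

Hence the Betti numbers are b_0 = 1, b_1 = 0, b_2 = 1.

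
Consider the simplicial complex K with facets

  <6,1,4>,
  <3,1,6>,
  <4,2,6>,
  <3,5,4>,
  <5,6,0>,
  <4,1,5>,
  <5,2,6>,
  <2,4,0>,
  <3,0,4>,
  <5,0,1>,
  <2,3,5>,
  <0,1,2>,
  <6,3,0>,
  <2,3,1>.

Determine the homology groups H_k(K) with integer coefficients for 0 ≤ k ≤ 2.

We work with the vertex ordering 0 < 1 < 2 < 3 < 4 < 5 < 6. The simplices of K, each written with vertices in increasing order, are:

  0-simplices (7): [0], [1], [2], [3], [4], [5], [6]
  1-simplices (21): [0,1], [0,2], [0,3], [0,4], [0,5], [0,6], [1,2], [1,3], [1,4], [1,5], [1,6], [2,3], [2,4], [2,5], [2,6], [3,4], [3,5], [3,6], [4,5], [4,6], [5,6]
  2-simplices (14): [0,1,2], [0,1,5], [0,2,4], [0,3,4], [0,3,6], [0,5,6], [1,2,3], [1,3,6], [1,4,5], [1,4,6], [2,3,5], [2,4,6], [2,5,6], [3,4,5]

so the chain groups are C_0 ≅ Z^7, C_1 ≅ Z^21, C_2 ≅ Z^14.

∂_1: C_1 → C_0 sends each edge [p,q] (with p < q) to q − p. For instance
  ∂[5,6] = [6] − [5].
As a 7×21 matrix over Z this has rank 6, with invariant factors (1,1,1,1,1,1).

Boundary ∂_2: C_2 → C_1 acts by ∂[p,q,r] = [q,r] − [p,r] + [p,q]. For instance
  ∂[2,5,6] = [5,6] − [2,6] + [2,5],
  ∂[0,3,4] = [3,4] − [0,4] + [0,3].
The 21×14 boundary matrix has rank 13 and Smith normal form diag(1,1,1,1,1,1,1,1,1,1,1,1,1).

From H_k ≅ ker(∂_k) / im(∂_{k+1}) we obtain:

  H_0: rank C_0 − rank ∂_1 = 7 − 6 = 1, and the invariant factors of ∂_1 are all 1, so H_0 ≅ Z.
  H_1: rank ker ∂_1 − rank ∂_2 = (21 − 6) − 13 = 2, and the invariant factors of ∂_2 are all 1, so H_1 ≅ Z^2.
  H_2: rank ker ∂_2 − rank ∂_3 = (14 − 13) − 0 = 1, and there is no ∂_3, so H_2 ≅ Z.

(K is a triangulation of the torus T^2.)

H_0 ≅ Z,  H_1 ≅ Z^2,  H_2 ≅ Z.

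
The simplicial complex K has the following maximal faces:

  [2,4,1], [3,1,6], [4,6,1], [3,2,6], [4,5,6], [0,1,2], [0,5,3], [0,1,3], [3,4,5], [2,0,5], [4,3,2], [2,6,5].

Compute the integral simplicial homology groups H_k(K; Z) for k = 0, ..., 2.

We work with the vertex ordering 0 < 1 < 2 < 3 < 4 < 5 < 6. The simplices of K, each written with vertices in increasing order, are:

  0-simplices (7): [0], [1], [2], [3], [4], [5], [6]
  1-simplices (18): [0,1], [0,2], [0,3], [0,5], [1,2], [1,3], [1,4], [1,6], [2,3], [2,4], [2,5], [2,6], [3,4], [3,5], [3,6], [4,5], [4,6], [5,6]
  2-simplices (12): [0,1,2], [0,1,3], [0,2,5], [0,3,5], [1,2,4], [1,3,6], [1,4,6], [2,3,4], [2,3,6], [2,5,6], [3,4,5], [4,5,6]

Hence C_0 ≅ Z^7, C_1 ≅ Z^18, C_2 ≅ Z^12.

Boundary ∂_1: C_1 → C_0 sends each edge [p,q] (with p < q) to q − p. For instance
  ∂[2,6] = [6] − [2].
The resulting 7×18 matrix has rank 6, and its Smith normal form has invariant factors (1,1,1,1,1,1).

The boundary map ∂_2: C_2 → C_1 acts by ∂[p,q,r] = [q,r] − [p,r] + [p,q]. For instance
  ∂[1,4,6] = [4,6] − [1,6] + [1,4],
  ∂[0,1,2] = [1,2] − [0,2] + [0,1].
The resulting 18×12 matrix has rank 12, and its Smith normal form has invariant factors (1,1,1,1,1,1,1,1,1,1,1,2).

From H_k ≅ ker(∂_k) / im(∂_{k+1}) we obtain:

  H_0: rank C_0 − rank ∂_1 = 7 − 6 = 1, and the invariant factors of ∂_1 are all 1, so H_0 ≅ Z.
  H_1: rank ker ∂_1 − rank ∂_2 = (18 − 6) − 12 = 0, and ∂_2 has invariant factor 2 > 1, so H_1 ≅ Z/2.
  H_2: rank ker ∂_2 − rank ∂_3 = (12 − 12) − 0 = 0, and there is no ∂_3, so H_2 ≅ 0.

H_0 ≅ Z,  H_1 ≅ Z/2,  H_2 = 0.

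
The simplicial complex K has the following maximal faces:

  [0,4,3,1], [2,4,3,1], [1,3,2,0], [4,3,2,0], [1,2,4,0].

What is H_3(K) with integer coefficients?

Take the total order 0 < 1 < 2 < 3 < 4 on the vertex set. Then K (dimension 3) consists of the simplices:

  0-simplices (5): [0], [1], [2], [3], [4]
  1-simplices (10): [0,1], [0,2], [0,3], [0,4], [1,2], [1,3], [1,4], [2,3], [2,4], [3,4]
  2-simplices (10): [0,1,2], [0,1,3], [0,1,4], [0,2,3], [0,2,4], [0,3,4], [1,2,3], [1,2,4], [1,3,4], [2,3,4]
  3-simplices (5): [0,1,2,3], [0,1,2,4], [0,1,3,4], [0,2,3,4], [1,2,3,4]

giving chain groups C_0 ≅ Z^5, C_1 ≅ Z^10, C_2 ≅ Z^10, C_3 ≅ Z^5.

Boundary ∂_1: C_1 → C_0 is given by ∂[p,q] = [q] − [p]. For instance
  ∂[0,3] = [3] − [0].
The resulting 5×10 matrix has rank 4, and its Smith normal form has invariant factors (1,1,1,1).

∂_2: C_2 → C_1 sends each 2-simplex [p,q,r] to [q,r] − [p,r] + [p,q]. For instance
  ∂[0,1,3] = [1,3] − [0,3] + [0,1],
  ∂[1,3,4] = [3,4] − [1,4] + [1,3].
The 10×10 boundary matrix has rank 6 and Smith normal form diag(1,1,1,1,1,1).

Boundary ∂_3: C_3 → C_2 sends each 3-simplex σ to the alternating sum Σ_i (−1)^i (σ with its i-th vertex removed). For instance
  ∂[0,1,2,4] = [1,2,4] − [0,2,4] + [0,1,4] − [0,1,2],
  ∂[0,1,2,3] = [1,2,3] − [0,2,3] + [0,1,3] − [0,1,2].
This gives a 10×5 integer matrix of rank 4; reducing to Smith normal form yields diagonal entries (1,1,1,1).

Now H_k = ker ∂_k / im ∂_{k+1}, so:

  H_3: rank ker ∂_3 − rank ∂_4 = (5 − 4) − 0 = 1, and there is no ∂_4, so H_3 = Z.

H_3 = Z.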